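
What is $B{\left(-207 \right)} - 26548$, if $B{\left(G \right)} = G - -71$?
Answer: $-26684$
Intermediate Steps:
$B{\left(G \right)} = 71 + G$ ($B{\left(G \right)} = G + 71 = 71 + G$)
$B{\left(-207 \right)} - 26548 = \left(71 - 207\right) - 26548 = -136 - 26548 = -26684$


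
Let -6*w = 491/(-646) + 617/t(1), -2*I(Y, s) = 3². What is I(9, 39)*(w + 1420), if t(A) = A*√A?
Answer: -15317487/2584 ≈ -5927.8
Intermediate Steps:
t(A) = A^(3/2)
I(Y, s) = -9/2 (I(Y, s) = -½*3² = -½*9 = -9/2)
w = -132697/1292 (w = -(491/(-646) + 617/(1^(3/2)))/6 = -(491*(-1/646) + 617/1)/6 = -(-491/646 + 617*1)/6 = -(-491/646 + 617)/6 = -⅙*398091/646 = -132697/1292 ≈ -102.71)
I(9, 39)*(w + 1420) = -9*(-132697/1292 + 1420)/2 = -9/2*1701943/1292 = -15317487/2584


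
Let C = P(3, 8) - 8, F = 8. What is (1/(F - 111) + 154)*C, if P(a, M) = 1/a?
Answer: -121601/103 ≈ -1180.6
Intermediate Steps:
C = -23/3 (C = 1/3 - 8 = ⅓ - 8 = -23/3 ≈ -7.6667)
(1/(F - 111) + 154)*C = (1/(8 - 111) + 154)*(-23/3) = (1/(-103) + 154)*(-23/3) = (-1/103 + 154)*(-23/3) = (15861/103)*(-23/3) = -121601/103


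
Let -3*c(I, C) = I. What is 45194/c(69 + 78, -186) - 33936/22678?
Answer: -513286198/555611 ≈ -923.82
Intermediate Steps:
c(I, C) = -I/3
45194/c(69 + 78, -186) - 33936/22678 = 45194/((-(69 + 78)/3)) - 33936/22678 = 45194/((-⅓*147)) - 33936*1/22678 = 45194/(-49) - 16968/11339 = 45194*(-1/49) - 16968/11339 = -45194/49 - 16968/11339 = -513286198/555611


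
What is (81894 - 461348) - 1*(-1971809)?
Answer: 1592355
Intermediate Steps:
(81894 - 461348) - 1*(-1971809) = -379454 + 1971809 = 1592355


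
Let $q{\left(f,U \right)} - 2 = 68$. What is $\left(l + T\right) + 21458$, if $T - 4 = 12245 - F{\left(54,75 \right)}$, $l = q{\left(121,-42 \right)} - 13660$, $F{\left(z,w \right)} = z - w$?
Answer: $20138$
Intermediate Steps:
$q{\left(f,U \right)} = 70$ ($q{\left(f,U \right)} = 2 + 68 = 70$)
$l = -13590$ ($l = 70 - 13660 = -13590$)
$T = 12270$ ($T = 4 + \left(12245 - \left(54 - 75\right)\right) = 4 + \left(12245 - -21\right) = 4 + \left(12245 + 21\right) = 4 + 12266 = 12270$)
$\left(l + T\right) + 21458 = \left(-13590 + 12270\right) + 21458 = -1320 + 21458 = 20138$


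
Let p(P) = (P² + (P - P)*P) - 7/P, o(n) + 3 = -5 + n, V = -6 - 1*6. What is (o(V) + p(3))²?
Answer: 1600/9 ≈ 177.78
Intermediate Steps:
V = -12 (V = -6 - 6 = -12)
o(n) = -8 + n (o(n) = -3 + (-5 + n) = -8 + n)
p(P) = P² - 7/P (p(P) = (P² + 0*P) - 7/P = (P² + 0) - 7/P = P² - 7/P)
(o(V) + p(3))² = ((-8 - 12) + (-7 + 3³)/3)² = (-20 + (-7 + 27)/3)² = (-20 + (⅓)*20)² = (-20 + 20/3)² = (-40/3)² = 1600/9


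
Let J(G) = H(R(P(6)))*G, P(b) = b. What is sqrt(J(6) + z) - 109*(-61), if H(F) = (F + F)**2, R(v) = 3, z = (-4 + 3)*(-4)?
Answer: 6649 + 2*sqrt(55) ≈ 6663.8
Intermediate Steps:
z = 4 (z = -1*(-4) = 4)
H(F) = 4*F**2 (H(F) = (2*F)**2 = 4*F**2)
J(G) = 36*G (J(G) = (4*3**2)*G = (4*9)*G = 36*G)
sqrt(J(6) + z) - 109*(-61) = sqrt(36*6 + 4) - 109*(-61) = sqrt(216 + 4) + 6649 = sqrt(220) + 6649 = 2*sqrt(55) + 6649 = 6649 + 2*sqrt(55)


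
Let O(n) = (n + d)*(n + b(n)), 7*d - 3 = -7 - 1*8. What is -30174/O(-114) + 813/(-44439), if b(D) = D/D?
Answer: -525596144/225972315 ≈ -2.3259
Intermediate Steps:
b(D) = 1
d = -12/7 (d = 3/7 + (-7 - 1*8)/7 = 3/7 + (-7 - 8)/7 = 3/7 + (1/7)*(-15) = 3/7 - 15/7 = -12/7 ≈ -1.7143)
O(n) = (1 + n)*(-12/7 + n) (O(n) = (n - 12/7)*(n + 1) = (-12/7 + n)*(1 + n) = (1 + n)*(-12/7 + n))
-30174/O(-114) + 813/(-44439) = -30174/(-12/7 + (-114)**2 - 5/7*(-114)) + 813/(-44439) = -30174/(-12/7 + 12996 + 570/7) + 813*(-1/44439) = -30174/91530/7 - 271/14813 = -30174*7/91530 - 271/14813 = -35203/15255 - 271/14813 = -525596144/225972315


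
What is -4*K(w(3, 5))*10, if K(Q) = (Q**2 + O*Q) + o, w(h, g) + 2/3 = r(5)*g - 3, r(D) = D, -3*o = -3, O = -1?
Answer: -156520/9 ≈ -17391.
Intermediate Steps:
o = 1 (o = -1/3*(-3) = 1)
w(h, g) = -11/3 + 5*g (w(h, g) = -2/3 + (5*g - 3) = -2/3 + (-3 + 5*g) = -11/3 + 5*g)
K(Q) = 1 + Q**2 - Q (K(Q) = (Q**2 - Q) + 1 = 1 + Q**2 - Q)
-4*K(w(3, 5))*10 = -4*(1 + (-11/3 + 5*5)**2 - (-11/3 + 5*5))*10 = -4*(1 + (-11/3 + 25)**2 - (-11/3 + 25))*10 = -4*(1 + (64/3)**2 - 1*64/3)*10 = -4*(1 + 4096/9 - 64/3)*10 = -4*3913/9*10 = -15652/9*10 = -156520/9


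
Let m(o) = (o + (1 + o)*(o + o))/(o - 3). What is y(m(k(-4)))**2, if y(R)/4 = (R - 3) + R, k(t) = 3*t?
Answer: 535824/25 ≈ 21433.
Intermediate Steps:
m(o) = (o + 2*o*(1 + o))/(-3 + o) (m(o) = (o + (1 + o)*(2*o))/(-3 + o) = (o + 2*o*(1 + o))/(-3 + o))
y(R) = -12 + 8*R (y(R) = 4*((R - 3) + R) = 4*((-3 + R) + R) = 4*(-3 + 2*R) = -12 + 8*R)
y(m(k(-4)))**2 = (-12 + 8*((3*(-4))*(3 + 2*(3*(-4)))/(-3 + 3*(-4))))**2 = (-12 + 8*(-12*(3 + 2*(-12))/(-3 - 12)))**2 = (-12 + 8*(-12*(3 - 24)/(-15)))**2 = (-12 + 8*(-12*(-1/15)*(-21)))**2 = (-12 + 8*(-84/5))**2 = (-12 - 672/5)**2 = (-732/5)**2 = 535824/25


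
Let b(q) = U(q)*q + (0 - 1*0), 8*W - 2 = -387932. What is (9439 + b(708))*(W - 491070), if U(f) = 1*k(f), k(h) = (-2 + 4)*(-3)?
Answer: -11203449795/4 ≈ -2.8009e+9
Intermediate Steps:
k(h) = -6 (k(h) = 2*(-3) = -6)
U(f) = -6 (U(f) = 1*(-6) = -6)
W = -193965/4 (W = ¼ + (⅛)*(-387932) = ¼ - 96983/2 = -193965/4 ≈ -48491.)
b(q) = -6*q (b(q) = -6*q + (0 - 1*0) = -6*q + (0 + 0) = -6*q + 0 = -6*q)
(9439 + b(708))*(W - 491070) = (9439 - 6*708)*(-193965/4 - 491070) = (9439 - 4248)*(-2158245/4) = 5191*(-2158245/4) = -11203449795/4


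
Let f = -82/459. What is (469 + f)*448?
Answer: 96404672/459 ≈ 2.1003e+5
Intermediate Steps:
f = -82/459 (f = -82*1/459 = -82/459 ≈ -0.17865)
(469 + f)*448 = (469 - 82/459)*448 = (215189/459)*448 = 96404672/459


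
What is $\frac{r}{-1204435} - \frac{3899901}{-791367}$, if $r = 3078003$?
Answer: $\frac{753782420278}{317716704215} \approx 2.3725$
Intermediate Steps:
$\frac{r}{-1204435} - \frac{3899901}{-791367} = \frac{3078003}{-1204435} - \frac{3899901}{-791367} = 3078003 \left(- \frac{1}{1204435}\right) - - \frac{1299967}{263789} = - \frac{3078003}{1204435} + \frac{1299967}{263789} = \frac{753782420278}{317716704215}$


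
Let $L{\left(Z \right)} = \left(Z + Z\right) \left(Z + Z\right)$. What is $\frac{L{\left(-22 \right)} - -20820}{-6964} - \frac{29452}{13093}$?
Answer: $- \frac{125762009}{22794913} \approx -5.5171$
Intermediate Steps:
$L{\left(Z \right)} = 4 Z^{2}$ ($L{\left(Z \right)} = 2 Z 2 Z = 4 Z^{2}$)
$\frac{L{\left(-22 \right)} - -20820}{-6964} - \frac{29452}{13093} = \frac{4 \left(-22\right)^{2} - -20820}{-6964} - \frac{29452}{13093} = \left(4 \cdot 484 + 20820\right) \left(- \frac{1}{6964}\right) - \frac{29452}{13093} = \left(1936 + 20820\right) \left(- \frac{1}{6964}\right) - \frac{29452}{13093} = 22756 \left(- \frac{1}{6964}\right) - \frac{29452}{13093} = - \frac{5689}{1741} - \frac{29452}{13093} = - \frac{125762009}{22794913}$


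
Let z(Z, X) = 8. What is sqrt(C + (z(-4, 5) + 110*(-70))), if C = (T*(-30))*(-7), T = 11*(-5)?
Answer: 3*I*sqrt(2138) ≈ 138.72*I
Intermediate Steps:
T = -55
C = -11550 (C = -55*(-30)*(-7) = 1650*(-7) = -11550)
sqrt(C + (z(-4, 5) + 110*(-70))) = sqrt(-11550 + (8 + 110*(-70))) = sqrt(-11550 + (8 - 7700)) = sqrt(-11550 - 7692) = sqrt(-19242) = 3*I*sqrt(2138)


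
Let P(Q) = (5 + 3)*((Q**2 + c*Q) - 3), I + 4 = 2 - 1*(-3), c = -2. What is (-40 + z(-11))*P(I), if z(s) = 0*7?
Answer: 1280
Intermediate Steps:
z(s) = 0
I = 1 (I = -4 + (2 - 1*(-3)) = -4 + (2 + 3) = -4 + 5 = 1)
P(Q) = -24 - 16*Q + 8*Q**2 (P(Q) = (5 + 3)*((Q**2 - 2*Q) - 3) = 8*(-3 + Q**2 - 2*Q) = -24 - 16*Q + 8*Q**2)
(-40 + z(-11))*P(I) = (-40 + 0)*(-24 - 16*1 + 8*1**2) = -40*(-24 - 16 + 8*1) = -40*(-24 - 16 + 8) = -40*(-32) = 1280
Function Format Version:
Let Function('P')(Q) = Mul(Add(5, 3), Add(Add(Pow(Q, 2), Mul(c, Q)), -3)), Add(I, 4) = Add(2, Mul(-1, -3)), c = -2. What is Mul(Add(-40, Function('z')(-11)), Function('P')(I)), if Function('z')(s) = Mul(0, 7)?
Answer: 1280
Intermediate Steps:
Function('z')(s) = 0
I = 1 (I = Add(-4, Add(2, Mul(-1, -3))) = Add(-4, Add(2, 3)) = Add(-4, 5) = 1)
Function('P')(Q) = Add(-24, Mul(-16, Q), Mul(8, Pow(Q, 2))) (Function('P')(Q) = Mul(Add(5, 3), Add(Add(Pow(Q, 2), Mul(-2, Q)), -3)) = Mul(8, Add(-3, Pow(Q, 2), Mul(-2, Q))) = Add(-24, Mul(-16, Q), Mul(8, Pow(Q, 2))))
Mul(Add(-40, Function('z')(-11)), Function('P')(I)) = Mul(Add(-40, 0), Add(-24, Mul(-16, 1), Mul(8, Pow(1, 2)))) = Mul(-40, Add(-24, -16, Mul(8, 1))) = Mul(-40, Add(-24, -16, 8)) = Mul(-40, -32) = 1280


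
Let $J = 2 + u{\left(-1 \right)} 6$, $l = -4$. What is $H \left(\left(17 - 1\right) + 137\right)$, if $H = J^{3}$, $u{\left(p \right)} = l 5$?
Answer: $-251383896$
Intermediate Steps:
$u{\left(p \right)} = -20$ ($u{\left(p \right)} = \left(-4\right) 5 = -20$)
$J = -118$ ($J = 2 - 120 = -118$)
$H = -1643032$ ($H = \left(-118\right)^{3} = -1643032$)
$H \left(\left(17 - 1\right) + 137\right) = - 1643032 \left(\left(17 - 1\right) + 137\right) = - 1643032 \left(16 + 137\right) = \left(-1643032\right) 153 = -251383896$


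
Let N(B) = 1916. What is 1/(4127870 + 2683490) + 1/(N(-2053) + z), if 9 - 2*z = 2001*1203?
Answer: -5609679/8185081896160 ≈ -6.8535e-7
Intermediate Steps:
z = -1203597 (z = 9/2 - 2001*1203/2 = 9/2 - 1/2*2407203 = 9/2 - 2407203/2 = -1203597)
1/(4127870 + 2683490) + 1/(N(-2053) + z) = 1/(4127870 + 2683490) + 1/(1916 - 1203597) = 1/6811360 + 1/(-1201681) = 1/6811360 - 1/1201681 = -5609679/8185081896160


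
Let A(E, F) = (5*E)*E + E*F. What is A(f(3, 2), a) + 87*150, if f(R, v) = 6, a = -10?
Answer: 13170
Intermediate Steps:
A(E, F) = 5*E**2 + E*F
A(f(3, 2), a) + 87*150 = 6*(-10 + 5*6) + 87*150 = 6*(-10 + 30) + 13050 = 6*20 + 13050 = 120 + 13050 = 13170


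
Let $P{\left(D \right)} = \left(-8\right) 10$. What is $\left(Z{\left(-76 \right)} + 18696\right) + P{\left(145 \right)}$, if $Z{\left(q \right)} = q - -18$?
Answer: $18558$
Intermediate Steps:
$P{\left(D \right)} = -80$
$Z{\left(q \right)} = 18 + q$ ($Z{\left(q \right)} = q + 18 = 18 + q$)
$\left(Z{\left(-76 \right)} + 18696\right) + P{\left(145 \right)} = \left(\left(18 - 76\right) + 18696\right) - 80 = \left(-58 + 18696\right) - 80 = 18638 - 80 = 18558$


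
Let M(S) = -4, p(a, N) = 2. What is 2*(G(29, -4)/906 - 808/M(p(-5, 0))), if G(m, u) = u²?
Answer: 183028/453 ≈ 404.04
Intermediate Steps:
2*(G(29, -4)/906 - 808/M(p(-5, 0))) = 2*((-4)²/906 - 808/(-4)) = 2*(16*(1/906) - 808*(-¼)) = 2*(8/453 + 202) = 2*(91514/453) = 183028/453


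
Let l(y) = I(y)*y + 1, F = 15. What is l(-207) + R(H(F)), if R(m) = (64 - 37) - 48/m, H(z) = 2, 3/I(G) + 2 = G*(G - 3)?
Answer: 173251/43468 ≈ 3.9857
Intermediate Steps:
I(G) = 3/(-2 + G*(-3 + G)) (I(G) = 3/(-2 + G*(G - 3)) = 3/(-2 + G*(-3 + G)))
l(y) = 1 + 3*y/(-2 + y² - 3*y) (l(y) = (3/(-2 + y² - 3*y))*y + 1 = 3*y/(-2 + y² - 3*y) + 1 = 1 + 3*y/(-2 + y² - 3*y))
R(m) = 27 - 48/m
l(-207) + R(H(F)) = (2 - 1*(-207)²)/(2 - 1*(-207)² + 3*(-207)) + (27 - 48/2) = (2 - 1*42849)/(2 - 1*42849 - 621) + (27 - 48*½) = (2 - 42849)/(2 - 42849 - 621) + (27 - 24) = -42847/(-43468) + 3 = -1/43468*(-42847) + 3 = 42847/43468 + 3 = 173251/43468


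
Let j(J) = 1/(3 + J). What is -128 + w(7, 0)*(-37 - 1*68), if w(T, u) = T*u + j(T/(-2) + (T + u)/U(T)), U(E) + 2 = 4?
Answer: -163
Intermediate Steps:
U(E) = 2 (U(E) = -2 + 4 = 2)
w(T, u) = 1/(3 + u/2) + T*u (w(T, u) = T*u + 1/(3 + (T/(-2) + (T + u)/2)) = T*u + 1/(3 + (T*(-½) + (T + u)*(½))) = T*u + 1/(3 + (-T/2 + (T/2 + u/2))) = T*u + 1/(3 + u/2) = 1/(3 + u/2) + T*u)
-128 + w(7, 0)*(-37 - 1*68) = -128 + ((2 + 7*0*(6 + 0))/(6 + 0))*(-37 - 1*68) = -128 + ((2 + 7*0*6)/6)*(-37 - 68) = -128 + ((2 + 0)/6)*(-105) = -128 + ((⅙)*2)*(-105) = -128 + (⅓)*(-105) = -128 - 35 = -163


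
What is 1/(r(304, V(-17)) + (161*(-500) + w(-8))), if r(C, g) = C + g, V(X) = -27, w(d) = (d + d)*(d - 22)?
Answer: -1/79743 ≈ -1.2540e-5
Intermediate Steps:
w(d) = 2*d*(-22 + d) (w(d) = (2*d)*(-22 + d) = 2*d*(-22 + d))
1/(r(304, V(-17)) + (161*(-500) + w(-8))) = 1/((304 - 27) + (161*(-500) + 2*(-8)*(-22 - 8))) = 1/(277 + (-80500 + 2*(-8)*(-30))) = 1/(277 + (-80500 + 480)) = 1/(277 - 80020) = 1/(-79743) = -1/79743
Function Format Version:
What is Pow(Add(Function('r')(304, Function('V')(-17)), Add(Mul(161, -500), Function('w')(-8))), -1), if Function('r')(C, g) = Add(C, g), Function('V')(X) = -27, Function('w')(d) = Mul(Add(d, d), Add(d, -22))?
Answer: Rational(-1, 79743) ≈ -1.2540e-5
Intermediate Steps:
Function('w')(d) = Mul(2, d, Add(-22, d)) (Function('w')(d) = Mul(Mul(2, d), Add(-22, d)) = Mul(2, d, Add(-22, d)))
Pow(Add(Function('r')(304, Function('V')(-17)), Add(Mul(161, -500), Function('w')(-8))), -1) = Pow(Add(Add(304, -27), Add(Mul(161, -500), Mul(2, -8, Add(-22, -8)))), -1) = Pow(Add(277, Add(-80500, Mul(2, -8, -30))), -1) = Pow(Add(277, Add(-80500, 480)), -1) = Pow(Add(277, -80020), -1) = Pow(-79743, -1) = Rational(-1, 79743)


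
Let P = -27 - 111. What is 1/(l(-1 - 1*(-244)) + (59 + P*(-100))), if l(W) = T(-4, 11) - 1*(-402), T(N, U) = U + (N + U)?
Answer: 1/14279 ≈ 7.0033e-5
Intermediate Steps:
P = -138
T(N, U) = N + 2*U
l(W) = 420 (l(W) = (-4 + 2*11) - 1*(-402) = (-4 + 22) + 402 = 18 + 402 = 420)
1/(l(-1 - 1*(-244)) + (59 + P*(-100))) = 1/(420 + (59 - 138*(-100))) = 1/(420 + (59 + 13800)) = 1/(420 + 13859) = 1/14279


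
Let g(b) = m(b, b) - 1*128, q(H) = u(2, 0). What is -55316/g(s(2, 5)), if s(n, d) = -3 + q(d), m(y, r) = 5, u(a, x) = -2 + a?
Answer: 55316/123 ≈ 449.72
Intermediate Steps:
q(H) = 0 (q(H) = -2 + 2 = 0)
s(n, d) = -3 (s(n, d) = -3 + 0 = -3)
g(b) = -123 (g(b) = 5 - 1*128 = 5 - 128 = -123)
-55316/g(s(2, 5)) = -55316/(-123) = -55316*(-1/123) = 55316/123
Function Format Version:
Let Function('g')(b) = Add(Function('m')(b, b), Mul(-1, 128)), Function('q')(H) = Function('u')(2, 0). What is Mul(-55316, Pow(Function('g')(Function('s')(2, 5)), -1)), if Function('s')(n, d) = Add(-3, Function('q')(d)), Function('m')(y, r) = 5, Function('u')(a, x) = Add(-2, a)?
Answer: Rational(55316, 123) ≈ 449.72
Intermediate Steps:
Function('q')(H) = 0 (Function('q')(H) = Add(-2, 2) = 0)
Function('s')(n, d) = -3 (Function('s')(n, d) = Add(-3, 0) = -3)
Function('g')(b) = -123 (Function('g')(b) = Add(5, Mul(-1, 128)) = Add(5, -128) = -123)
Mul(-55316, Pow(Function('g')(Function('s')(2, 5)), -1)) = Mul(-55316, Pow(-123, -1)) = Mul(-55316, Rational(-1, 123)) = Rational(55316, 123)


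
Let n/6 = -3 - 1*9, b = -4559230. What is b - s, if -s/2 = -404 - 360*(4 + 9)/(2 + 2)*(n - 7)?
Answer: -4375178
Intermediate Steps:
n = -72 (n = 6*(-3 - 1*9) = 6*(-3 - 9) = 6*(-12) = -72)
s = -184052 (s = -2*(-404 - 360*(4 + 9)/(2 + 2)*(-72 - 7)) = -2*(-404 - 360*13/4*(-79)) = -2*(-404 - 360*13*(¼)*(-79)) = -2*(-404 - 1170*(-79)) = -2*(-404 - 360*(-1027/4)) = -2*(-404 + 92430) = -2*92026 = -184052)
b - s = -4559230 - 1*(-184052) = -4559230 + 184052 = -4375178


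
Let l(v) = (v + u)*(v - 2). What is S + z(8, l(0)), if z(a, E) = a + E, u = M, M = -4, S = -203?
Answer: -187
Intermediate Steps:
u = -4
l(v) = (-4 + v)*(-2 + v) (l(v) = (v - 4)*(v - 2) = (-4 + v)*(-2 + v))
z(a, E) = E + a
S + z(8, l(0)) = -203 + ((8 + 0² - 6*0) + 8) = -203 + ((8 + 0 + 0) + 8) = -203 + (8 + 8) = -203 + 16 = -187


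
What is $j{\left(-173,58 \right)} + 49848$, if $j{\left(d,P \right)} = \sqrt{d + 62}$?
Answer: $49848 + i \sqrt{111} \approx 49848.0 + 10.536 i$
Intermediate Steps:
$j{\left(d,P \right)} = \sqrt{62 + d}$
$j{\left(-173,58 \right)} + 49848 = \sqrt{62 - 173} + 49848 = \sqrt{-111} + 49848 = i \sqrt{111} + 49848 = 49848 + i \sqrt{111}$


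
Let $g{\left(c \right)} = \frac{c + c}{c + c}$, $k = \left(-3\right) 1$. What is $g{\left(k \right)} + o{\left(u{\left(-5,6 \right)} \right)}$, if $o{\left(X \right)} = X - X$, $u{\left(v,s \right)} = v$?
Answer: $1$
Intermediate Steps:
$o{\left(X \right)} = 0$
$k = -3$
$g{\left(c \right)} = 1$ ($g{\left(c \right)} = \frac{2 c}{2 c} = 2 c \frac{1}{2 c} = 1$)
$g{\left(k \right)} + o{\left(u{\left(-5,6 \right)} \right)} = 1 + 0 = 1$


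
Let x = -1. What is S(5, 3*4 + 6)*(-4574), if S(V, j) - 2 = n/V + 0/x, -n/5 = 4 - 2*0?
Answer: 9148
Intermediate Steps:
n = -20 (n = -5*(4 - 2*0) = -5*(4 + 0) = -5*4 = -20)
S(V, j) = 2 - 20/V (S(V, j) = 2 + (-20/V + 0/(-1)) = 2 + (-20/V + 0*(-1)) = 2 + (-20/V + 0) = 2 - 20/V)
S(5, 3*4 + 6)*(-4574) = (2 - 20/5)*(-4574) = (2 - 20*⅕)*(-4574) = (2 - 4)*(-4574) = -2*(-4574) = 9148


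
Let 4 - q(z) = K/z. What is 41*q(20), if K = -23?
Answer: 4223/20 ≈ 211.15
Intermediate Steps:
q(z) = 4 + 23/z (q(z) = 4 - (-23)/z = 4 + 23/z)
41*q(20) = 41*(4 + 23/20) = 41*(103/20) = 4223/20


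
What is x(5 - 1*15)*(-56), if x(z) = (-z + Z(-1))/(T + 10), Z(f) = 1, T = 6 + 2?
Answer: -308/9 ≈ -34.222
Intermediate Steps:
T = 8
x(z) = 1/18 - z/18 (x(z) = (-z + 1)/(8 + 10) = (1 - z)/18 = (1 - z)*(1/18) = 1/18 - z/18)
x(5 - 1*15)*(-56) = (1/18 - (5 - 1*15)/18)*(-56) = (1/18 - (5 - 15)/18)*(-56) = (1/18 - 1/18*(-10))*(-56) = (1/18 + 5/9)*(-56) = (11/18)*(-56) = -308/9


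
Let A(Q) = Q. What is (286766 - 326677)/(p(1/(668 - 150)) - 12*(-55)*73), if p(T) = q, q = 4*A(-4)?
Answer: -39911/48164 ≈ -0.82865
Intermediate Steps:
q = -16 (q = 4*(-4) = -16)
p(T) = -16
(286766 - 326677)/(p(1/(668 - 150)) - 12*(-55)*73) = (286766 - 326677)/(-16 - 12*(-55)*73) = -39911/(-16 + 660*73) = -39911/(-16 + 48180) = -39911/48164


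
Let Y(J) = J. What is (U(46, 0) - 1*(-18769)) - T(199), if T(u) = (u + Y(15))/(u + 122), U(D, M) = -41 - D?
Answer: 56044/3 ≈ 18681.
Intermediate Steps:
T(u) = (15 + u)/(122 + u) (T(u) = (u + 15)/(u + 122) = (15 + u)/(122 + u))
(U(46, 0) - 1*(-18769)) - T(199) = ((-41 - 1*46) - 1*(-18769)) - (15 + 199)/(122 + 199) = ((-41 - 46) + 18769) - 214/321 = (-87 + 18769) - 214/321 = 18682 - 1*2/3 = 18682 - 2/3 = 56044/3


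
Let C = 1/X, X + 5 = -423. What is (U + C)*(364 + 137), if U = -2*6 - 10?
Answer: -4717917/428 ≈ -11023.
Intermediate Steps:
X = -428 (X = -5 - 423 = -428)
U = -22 (U = -12 - 10 = -22)
C = -1/428 (C = 1/(-428) = -1/428 ≈ -0.0023364)
(U + C)*(364 + 137) = (-22 - 1/428)*(364 + 137) = -9417/428*501 = -4717917/428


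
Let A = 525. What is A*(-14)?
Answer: -7350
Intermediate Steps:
A*(-14) = 525*(-14) = -7350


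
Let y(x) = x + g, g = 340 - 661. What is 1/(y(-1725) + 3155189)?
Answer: 1/3153143 ≈ 3.1714e-7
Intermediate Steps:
g = -321
y(x) = -321 + x (y(x) = x - 321 = -321 + x)
1/(y(-1725) + 3155189) = 1/((-321 - 1725) + 3155189) = 1/(-2046 + 3155189) = 1/3153143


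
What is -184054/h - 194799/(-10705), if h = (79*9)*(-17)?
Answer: 4324833583/129391335 ≈ 33.424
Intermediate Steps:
h = -12087 (h = 711*(-17) = -12087)
-184054/h - 194799/(-10705) = -184054/(-12087) - 194799/(-10705) = -184054*(-1/12087) - 194799*(-1/10705) = 184054/12087 + 194799/10705 = 4324833583/129391335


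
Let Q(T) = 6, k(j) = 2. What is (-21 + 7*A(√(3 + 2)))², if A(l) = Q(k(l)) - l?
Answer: 686 - 294*√5 ≈ 28.596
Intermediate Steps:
A(l) = 6 - l
(-21 + 7*A(√(3 + 2)))² = (-21 + 7*(6 - √(3 + 2)))² = (-21 + 7*(6 - √5))² = (-21 + (42 - 7*√5))² = (21 - 7*√5)²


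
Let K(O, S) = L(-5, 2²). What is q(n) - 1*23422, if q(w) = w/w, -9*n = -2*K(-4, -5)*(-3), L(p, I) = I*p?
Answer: -23421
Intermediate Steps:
K(O, S) = -20 (K(O, S) = 2²*(-5) = 4*(-5) = -20)
n = 40/3 (n = -(-2*(-20))*(-3)/9 = -40*(-3)/9 = -⅑*(-120) = 40/3 ≈ 13.333)
q(w) = 1
q(n) - 1*23422 = 1 - 1*23422 = 1 - 23422 = -23421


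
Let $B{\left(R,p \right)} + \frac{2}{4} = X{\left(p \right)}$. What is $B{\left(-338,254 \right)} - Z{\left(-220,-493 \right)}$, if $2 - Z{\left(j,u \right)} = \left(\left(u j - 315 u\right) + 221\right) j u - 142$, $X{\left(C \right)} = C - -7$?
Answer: $\frac{57261674153}{2} \approx 2.8631 \cdot 10^{10}$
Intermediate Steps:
$X{\left(C \right)} = 7 + C$ ($X{\left(C \right)} = C + 7 = 7 + C$)
$Z{\left(j,u \right)} = 144 - j u \left(221 - 315 u + j u\right)$ ($Z{\left(j,u \right)} = 2 - \left(\left(\left(u j - 315 u\right) + 221\right) j u - 142\right) = 2 - \left(\left(\left(j u - 315 u\right) + 221\right) j u - 142\right) = 2 - \left(\left(\left(- 315 u + j u\right) + 221\right) j u - 142\right) = 2 - \left(\left(221 - 315 u + j u\right) j u - 142\right) = 2 - \left(j \left(221 - 315 u + j u\right) u - 142\right) = 2 - \left(j u \left(221 - 315 u + j u\right) - 142\right) = 2 - \left(-142 + j u \left(221 - 315 u + j u\right)\right) = 144 - j u \left(221 - 315 u + j u\right)$)
$B{\left(R,p \right)} = \frac{13}{2} + p$ ($B{\left(R,p \right)} = - \frac{1}{2} + \left(7 + p\right) = \frac{13}{2} + p$)
$B{\left(-338,254 \right)} - Z{\left(-220,-493 \right)} = \left(\frac{13}{2} + 254\right) - \left(144 - \left(-220\right)^{2} \left(-493\right)^{2} - \left(-48620\right) \left(-493\right) + 315 \left(-220\right) \left(-493\right)^{2}\right) = \frac{521}{2} - \left(144 - 48400 \cdot 243049 - 23969660 + 315 \left(-220\right) 243049\right) = \frac{521}{2} - \left(144 - 11763571600 - 23969660 - 16843295700\right) = \frac{521}{2} - -28630836816 = \frac{521}{2} + 28630836816 = \frac{57261674153}{2}$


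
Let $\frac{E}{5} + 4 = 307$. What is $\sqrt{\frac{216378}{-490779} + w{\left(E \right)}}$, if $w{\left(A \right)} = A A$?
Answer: $\frac{\sqrt{758349835133547}}{18177} \approx 1515.0$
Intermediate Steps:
$E = 1515$ ($E = -20 + 5 \cdot 307 = -20 + 1535 = 1515$)
$w{\left(A \right)} = A^{2}$
$\sqrt{\frac{216378}{-490779} + w{\left(E \right)}} = \sqrt{\frac{216378}{-490779} + 1515^{2}} = \sqrt{216378 \left(- \frac{1}{490779}\right) + 2295225} = \sqrt{- \frac{8014}{18177} + 2295225} = \sqrt{\frac{41720296811}{18177}} = \frac{\sqrt{758349835133547}}{18177}$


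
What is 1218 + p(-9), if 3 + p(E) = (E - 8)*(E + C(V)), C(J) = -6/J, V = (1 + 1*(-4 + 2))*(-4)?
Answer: 2787/2 ≈ 1393.5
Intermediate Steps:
V = 4 (V = (1 + 1*(-2))*(-4) = (1 - 2)*(-4) = -1*(-4) = 4)
p(E) = -3 + (-8 + E)*(-3/2 + E) (p(E) = -3 + (E - 8)*(E - 6/4) = -3 + (-8 + E)*(E - 6*1/4) = -3 + (-8 + E)*(E - 3/2) = -3 + (-8 + E)*(-3/2 + E))
1218 + p(-9) = 1218 + (9 + (-9)**2 - 19/2*(-9)) = 1218 + (9 + 81 + 171/2) = 1218 + 351/2 = 2787/2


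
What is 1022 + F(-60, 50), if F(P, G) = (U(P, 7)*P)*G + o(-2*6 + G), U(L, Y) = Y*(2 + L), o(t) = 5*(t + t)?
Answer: 1219402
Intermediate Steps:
o(t) = 10*t (o(t) = 5*(2*t) = 10*t)
F(P, G) = -120 + 10*G + G*P*(14 + 7*P) (F(P, G) = ((7*(2 + P))*P)*G + 10*(-2*6 + G) = ((14 + 7*P)*P)*G + 10*(-12 + G) = (P*(14 + 7*P))*G + (-120 + 10*G) = G*P*(14 + 7*P) + (-120 + 10*G) = -120 + 10*G + G*P*(14 + 7*P))
1022 + F(-60, 50) = 1022 + (-120 + 10*50 + 7*50*(-60)*(2 - 60)) = 1022 + (-120 + 500 + 7*50*(-60)*(-58)) = 1022 + (-120 + 500 + 1218000) = 1022 + 1218380 = 1219402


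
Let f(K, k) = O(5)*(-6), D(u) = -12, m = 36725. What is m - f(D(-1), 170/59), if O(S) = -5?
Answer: 36695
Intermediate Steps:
f(K, k) = 30 (f(K, k) = -5*(-6) = 30)
m - f(D(-1), 170/59) = 36725 - 1*30 = 36725 - 30 = 36695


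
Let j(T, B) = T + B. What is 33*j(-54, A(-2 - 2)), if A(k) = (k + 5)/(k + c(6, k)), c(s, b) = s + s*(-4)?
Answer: -3567/2 ≈ -1783.5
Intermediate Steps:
c(s, b) = -3*s (c(s, b) = s - 4*s = -3*s)
A(k) = (5 + k)/(-18 + k) (A(k) = (k + 5)/(k - 3*6) = (5 + k)/(k - 18) = (5 + k)/(-18 + k))
j(T, B) = B + T
33*j(-54, A(-2 - 2)) = 33*((5 + (-2 - 2))/(-18 + (-2 - 2)) - 54) = 33*((5 - 4)/(-18 - 4) - 54) = 33*(1/(-22) - 54) = 33*(-1/22*1 - 54) = 33*(-1/22 - 54) = 33*(-1189/22) = -3567/2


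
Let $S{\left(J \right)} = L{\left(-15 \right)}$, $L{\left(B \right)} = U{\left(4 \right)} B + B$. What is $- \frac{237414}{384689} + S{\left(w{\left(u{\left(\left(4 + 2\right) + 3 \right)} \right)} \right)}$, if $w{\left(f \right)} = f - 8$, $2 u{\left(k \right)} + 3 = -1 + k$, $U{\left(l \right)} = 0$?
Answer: $- \frac{6007749}{384689} \approx -15.617$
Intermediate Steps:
$L{\left(B \right)} = B$ ($L{\left(B \right)} = 0 B + B = 0 + B = B$)
$u{\left(k \right)} = -2 + \frac{k}{2}$ ($u{\left(k \right)} = - \frac{3}{2} + \frac{-1 + k}{2} = - \frac{3}{2} + \left(- \frac{1}{2} + \frac{k}{2}\right) = -2 + \frac{k}{2}$)
$w{\left(f \right)} = -8 + f$
$S{\left(J \right)} = -15$
$- \frac{237414}{384689} + S{\left(w{\left(u{\left(\left(4 + 2\right) + 3 \right)} \right)} \right)} = - \frac{237414}{384689} - 15 = - \frac{6007749}{384689}$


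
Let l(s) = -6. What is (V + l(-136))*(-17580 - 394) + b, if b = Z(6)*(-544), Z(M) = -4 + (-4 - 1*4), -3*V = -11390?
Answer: -204380744/3 ≈ -6.8127e+7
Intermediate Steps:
V = 11390/3 (V = -⅓*(-11390) = 11390/3 ≈ 3796.7)
Z(M) = -12 (Z(M) = -4 + (-4 - 4) = -4 - 8 = -12)
b = 6528 (b = -12*(-544) = 6528)
(V + l(-136))*(-17580 - 394) + b = (11390/3 - 6)*(-17580 - 394) + 6528 = (11372/3)*(-17974) + 6528 = -204400328/3 + 6528 = -204380744/3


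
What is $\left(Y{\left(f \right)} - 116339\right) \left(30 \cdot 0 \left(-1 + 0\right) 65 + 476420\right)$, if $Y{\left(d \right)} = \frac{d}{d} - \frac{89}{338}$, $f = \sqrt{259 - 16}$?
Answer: $- \frac{9366972943930}{169} \approx -5.5426 \cdot 10^{10}$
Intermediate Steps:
$f = 9 \sqrt{3}$ ($f = \sqrt{243} = 9 \sqrt{3} \approx 15.588$)
$Y{\left(d \right)} = \frac{249}{338}$ ($Y{\left(d \right)} = 1 - \frac{89}{338} = \frac{249}{338}$)
$\left(Y{\left(f \right)} - 116339\right) \left(30 \cdot 0 \left(-1 + 0\right) 65 + 476420\right) = \left(\frac{249}{338} - 116339\right) \left(30 \cdot 0 \left(-1 + 0\right) 65 + 476420\right) = - \frac{39322333 \left(30 \cdot 0 \left(-1\right) 65 + 476420\right)}{338} = - \frac{39322333 \left(30 \cdot 0 \cdot 65 + 476420\right)}{338} = - \frac{39322333 \left(0 \cdot 65 + 476420\right)}{338} = - \frac{39322333 \left(0 + 476420\right)}{338} = \left(- \frac{39322333}{338}\right) 476420 = - \frac{9366972943930}{169}$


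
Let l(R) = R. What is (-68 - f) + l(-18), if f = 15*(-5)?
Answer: -11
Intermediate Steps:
f = -75
(-68 - f) + l(-18) = (-68 - 1*(-75)) - 18 = (-68 + 75) - 18 = 7 - 18 = -11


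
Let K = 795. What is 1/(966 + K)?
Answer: 1/1761 ≈ 0.00056786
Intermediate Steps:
1/(966 + K) = 1/(966 + 795) = 1/1761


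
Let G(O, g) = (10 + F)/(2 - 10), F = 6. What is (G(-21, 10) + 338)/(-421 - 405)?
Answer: -24/59 ≈ -0.40678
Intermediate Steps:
G(O, g) = -2 (G(O, g) = (10 + 6)/(2 - 10) = 16/(-8) = 16*(-⅛) = -2)
(G(-21, 10) + 338)/(-421 - 405) = (-2 + 338)/(-421 - 405) = 336/(-826) = 336*(-1/826) = -24/59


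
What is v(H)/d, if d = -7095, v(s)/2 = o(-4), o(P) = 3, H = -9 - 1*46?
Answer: -2/2365 ≈ -0.00084567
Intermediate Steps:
H = -55 (H = -9 - 46 = -55)
v(s) = 6 (v(s) = 2*3 = 6)
v(H)/d = 6/(-7095) = 6*(-1/7095) = -2/2365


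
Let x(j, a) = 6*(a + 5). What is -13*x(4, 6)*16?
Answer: -13728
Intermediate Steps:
x(j, a) = 30 + 6*a (x(j, a) = 6*(5 + a) = 30 + 6*a)
-13*x(4, 6)*16 = -13*(30 + 6*6)*16 = -13*(30 + 36)*16 = -13*66*16 = -858*16 = -13728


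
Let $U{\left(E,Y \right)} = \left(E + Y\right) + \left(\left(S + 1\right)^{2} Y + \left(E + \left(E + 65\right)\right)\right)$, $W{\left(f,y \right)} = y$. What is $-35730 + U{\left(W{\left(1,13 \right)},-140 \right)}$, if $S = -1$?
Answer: $-35766$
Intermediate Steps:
$U{\left(E,Y \right)} = 65 + Y + 3 E$ ($U{\left(E,Y \right)} = \left(E + Y\right) + \left(\left(-1 + 1\right)^{2} Y + \left(E + \left(E + 65\right)\right)\right) = \left(E + Y\right) + \left(0^{2} Y + \left(E + \left(65 + E\right)\right)\right) = \left(E + Y\right) + \left(0 Y + \left(65 + 2 E\right)\right) = \left(E + Y\right) + \left(0 + \left(65 + 2 E\right)\right) = \left(E + Y\right) + \left(65 + 2 E\right) = 65 + Y + 3 E$)
$-35730 + U{\left(W{\left(1,13 \right)},-140 \right)} = -35730 + \left(65 - 140 + 3 \cdot 13\right) = -35730 + \left(65 - 140 + 39\right) = -35730 - 36 = -35766$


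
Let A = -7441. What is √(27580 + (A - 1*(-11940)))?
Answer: 17*√111 ≈ 179.11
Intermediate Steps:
√(27580 + (A - 1*(-11940))) = √(27580 + (-7441 - 1*(-11940))) = √(27580 + (-7441 + 11940)) = √(27580 + 4499) = √32079 = 17*√111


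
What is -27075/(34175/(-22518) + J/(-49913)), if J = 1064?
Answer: 1601615830950/91038733 ≈ 17593.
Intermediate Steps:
-27075/(34175/(-22518) + J/(-49913)) = -27075/(34175/(-22518) + 1064/(-49913)) = -27075/(34175*(-1/22518) + 1064*(-1/49913)) = -27075/(-34175/22518 - 56/2627) = -27075/(-91038733/59154786) = -27075*(-59154786/91038733) = 1601615830950/91038733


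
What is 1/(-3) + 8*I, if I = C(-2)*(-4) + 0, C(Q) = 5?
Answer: -481/3 ≈ -160.33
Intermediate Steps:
I = -20 (I = 5*(-4) + 0 = -20 + 0 = -20)
1/(-3) + 8*I = 1/(-3) + 8*(-20) = -⅓ - 160 = -481/3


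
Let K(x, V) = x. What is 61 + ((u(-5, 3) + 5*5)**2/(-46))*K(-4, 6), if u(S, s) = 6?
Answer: 3325/23 ≈ 144.57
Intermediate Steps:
61 + ((u(-5, 3) + 5*5)**2/(-46))*K(-4, 6) = 61 + ((6 + 5*5)**2/(-46))*(-4) = 61 + ((6 + 25)**2*(-1/46))*(-4) = 61 + (31**2*(-1/46))*(-4) = 61 + (961*(-1/46))*(-4) = 61 - 961/46*(-4) = 61 + 1922/23 = 3325/23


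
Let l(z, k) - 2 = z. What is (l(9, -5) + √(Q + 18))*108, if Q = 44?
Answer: 1188 + 108*√62 ≈ 2038.4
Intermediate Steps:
l(z, k) = 2 + z
(l(9, -5) + √(Q + 18))*108 = ((2 + 9) + √(44 + 18))*108 = (11 + √62)*108 = 1188 + 108*√62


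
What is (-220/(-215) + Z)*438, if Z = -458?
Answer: -8606700/43 ≈ -2.0016e+5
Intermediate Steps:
(-220/(-215) + Z)*438 = (-220/(-215) - 458)*438 = (-220*(-1/215) - 458)*438 = (44/43 - 458)*438 = -19650/43*438 = -8606700/43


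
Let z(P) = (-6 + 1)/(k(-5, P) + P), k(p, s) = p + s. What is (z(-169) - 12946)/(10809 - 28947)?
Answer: 4440473/6221334 ≈ 0.71375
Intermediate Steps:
z(P) = -5/(-5 + 2*P) (z(P) = (-6 + 1)/((-5 + P) + P) = -5/(-5 + 2*P))
(z(-169) - 12946)/(10809 - 28947) = (-5/(-5 + 2*(-169)) - 12946)/(10809 - 28947) = (-5/(-5 - 338) - 12946)/(-18138) = (-5/(-343) - 12946)*(-1/18138) = (-5*(-1/343) - 12946)*(-1/18138) = (5/343 - 12946)*(-1/18138) = -4440473/343*(-1/18138) = 4440473/6221334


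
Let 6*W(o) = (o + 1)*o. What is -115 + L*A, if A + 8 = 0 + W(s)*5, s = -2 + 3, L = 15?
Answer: -210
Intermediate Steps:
s = 1
W(o) = o*(1 + o)/6 (W(o) = ((o + 1)*o)/6 = ((1 + o)*o)/6 = (o*(1 + o))/6 = o*(1 + o)/6)
A = -19/3 (A = -8 + (0 + ((⅙)*1*(1 + 1))*5) = -8 + (0 + ((⅙)*1*2)*5) = -8 + (0 + (⅓)*5) = -8 + (0 + 5/3) = -8 + 5/3 = -19/3 ≈ -6.3333)
-115 + L*A = -115 + 15*(-19/3) = -115 - 95 = -210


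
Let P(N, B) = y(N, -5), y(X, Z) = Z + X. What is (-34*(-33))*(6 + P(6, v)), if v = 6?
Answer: 7854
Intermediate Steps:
y(X, Z) = X + Z
P(N, B) = -5 + N (P(N, B) = N - 5 = -5 + N)
(-34*(-33))*(6 + P(6, v)) = (-34*(-33))*(6 + (-5 + 6)) = 1122*(6 + 1) = 1122*7 = 7854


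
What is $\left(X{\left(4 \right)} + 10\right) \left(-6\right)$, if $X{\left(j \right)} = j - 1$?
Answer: $-78$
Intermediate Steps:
$X{\left(j \right)} = -1 + j$
$\left(X{\left(4 \right)} + 10\right) \left(-6\right) = \left(\left(-1 + 4\right) + 10\right) \left(-6\right) = \left(3 + 10\right) \left(-6\right) = 13 \left(-6\right) = -78$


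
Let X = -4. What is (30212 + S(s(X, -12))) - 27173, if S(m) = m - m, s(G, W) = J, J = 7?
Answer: 3039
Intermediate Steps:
s(G, W) = 7
S(m) = 0
(30212 + S(s(X, -12))) - 27173 = (30212 + 0) - 27173 = 30212 - 27173 = 3039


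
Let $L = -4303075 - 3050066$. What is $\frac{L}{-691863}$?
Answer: $\frac{2451047}{230621} \approx 10.628$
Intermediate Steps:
$L = -7353141$
$\frac{L}{-691863} = - \frac{7353141}{-691863} = \left(-7353141\right) \left(- \frac{1}{691863}\right) = \frac{2451047}{230621}$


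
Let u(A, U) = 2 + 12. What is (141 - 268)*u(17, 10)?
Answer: -1778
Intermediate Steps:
u(A, U) = 14
(141 - 268)*u(17, 10) = (141 - 268)*14 = -127*14 = -1778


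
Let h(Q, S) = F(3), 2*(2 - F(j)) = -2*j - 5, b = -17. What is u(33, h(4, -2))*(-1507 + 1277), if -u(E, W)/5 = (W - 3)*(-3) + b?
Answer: -35075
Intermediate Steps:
F(j) = 9/2 + j (F(j) = 2 - (-2*j - 5)/2 = 2 - (-5 - 2*j)/2 = 2 + (5/2 + j) = 9/2 + j)
h(Q, S) = 15/2 (h(Q, S) = 9/2 + 3 = 15/2)
u(E, W) = 40 + 15*W (u(E, W) = -5*((W - 3)*(-3) - 17) = -5*((-3 + W)*(-3) - 17) = -5*((9 - 3*W) - 17) = -5*(-8 - 3*W) = 40 + 15*W)
u(33, h(4, -2))*(-1507 + 1277) = (40 + 15*(15/2))*(-1507 + 1277) = (40 + 225/2)*(-230) = (305/2)*(-230) = -35075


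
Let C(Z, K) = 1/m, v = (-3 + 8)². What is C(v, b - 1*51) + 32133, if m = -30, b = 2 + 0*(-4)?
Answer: 963989/30 ≈ 32133.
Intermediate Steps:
b = 2 (b = 2 + 0 = 2)
v = 25 (v = 5² = 25)
C(Z, K) = -1/30 (C(Z, K) = 1/(-30) = -1/30)
C(v, b - 1*51) + 32133 = -1/30 + 32133 = 963989/30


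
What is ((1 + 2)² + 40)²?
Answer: 2401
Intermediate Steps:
((1 + 2)² + 40)² = (3² + 40)² = (9 + 40)² = 49² = 2401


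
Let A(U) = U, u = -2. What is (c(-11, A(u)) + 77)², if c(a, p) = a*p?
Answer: 9801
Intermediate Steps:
(c(-11, A(u)) + 77)² = (-11*(-2) + 77)² = (22 + 77)² = 99² = 9801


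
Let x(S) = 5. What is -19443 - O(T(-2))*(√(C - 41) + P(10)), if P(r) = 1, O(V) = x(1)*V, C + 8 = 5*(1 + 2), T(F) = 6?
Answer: -19473 - 30*I*√34 ≈ -19473.0 - 174.93*I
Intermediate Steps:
C = 7 (C = -8 + 5*(1 + 2) = -8 + 5*3 = -8 + 15 = 7)
O(V) = 5*V
-19443 - O(T(-2))*(√(C - 41) + P(10)) = -19443 - 5*6*(√(7 - 41) + 1) = -19443 - 30*(√(-34) + 1) = -19443 - 30*(I*√34 + 1) = -19443 - 30*(1 + I*√34) = -19443 - (30 + 30*I*√34) = -19443 + (-30 - 30*I*√34) = -19473 - 30*I*√34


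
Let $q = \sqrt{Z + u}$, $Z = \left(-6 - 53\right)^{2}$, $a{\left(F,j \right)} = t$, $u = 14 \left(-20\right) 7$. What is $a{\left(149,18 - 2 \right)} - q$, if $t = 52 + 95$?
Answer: $108$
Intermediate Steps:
$u = -1960$ ($u = \left(-280\right) 7 = -1960$)
$t = 147$
$a{\left(F,j \right)} = 147$
$Z = 3481$ ($Z = \left(-59\right)^{2} = 3481$)
$q = 39$ ($q = \sqrt{3481 - 1960} = \sqrt{1521} = 39$)
$a{\left(149,18 - 2 \right)} - q = 147 - 39 = 108$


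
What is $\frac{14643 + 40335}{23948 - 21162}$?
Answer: $\frac{3927}{199} \approx 19.734$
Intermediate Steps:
$\frac{14643 + 40335}{23948 - 21162} = \frac{54978}{2786} = 54978 \cdot \frac{1}{2786} = \frac{3927}{199}$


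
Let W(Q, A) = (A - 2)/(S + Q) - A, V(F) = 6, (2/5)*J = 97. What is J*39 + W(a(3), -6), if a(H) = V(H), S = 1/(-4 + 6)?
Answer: 246019/26 ≈ 9462.3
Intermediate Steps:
J = 485/2 (J = (5/2)*97 = 485/2 ≈ 242.50)
S = ½ (S = 1/2 = ½ ≈ 0.50000)
a(H) = 6
W(Q, A) = -A + (-2 + A)/(½ + Q) (W(Q, A) = (A - 2)/(½ + Q) - A = (-2 + A)/(½ + Q) - A = -A + (-2 + A)/(½ + Q))
J*39 + W(a(3), -6) = (485/2)*39 + (-4 - 6 - 2*(-6)*6)/(1 + 2*6) = 18915/2 + (-4 - 6 + 72)/(1 + 12) = 18915/2 + 62/13 = 246019/26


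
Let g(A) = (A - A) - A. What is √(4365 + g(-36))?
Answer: 3*√489 ≈ 66.340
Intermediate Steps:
g(A) = -A (g(A) = 0 - A = -A)
√(4365 + g(-36)) = √(4365 - 1*(-36)) = √(4365 + 36) = √4401 = 3*√489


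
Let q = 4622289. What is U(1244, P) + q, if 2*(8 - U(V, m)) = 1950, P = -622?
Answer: 4621322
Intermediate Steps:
U(V, m) = -967 (U(V, m) = 8 - ½*1950 = 8 - 975 = -967)
U(1244, P) + q = -967 + 4622289 = 4621322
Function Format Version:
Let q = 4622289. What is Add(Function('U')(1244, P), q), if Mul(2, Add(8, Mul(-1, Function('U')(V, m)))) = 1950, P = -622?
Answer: 4621322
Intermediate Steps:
Function('U')(V, m) = -967 (Function('U')(V, m) = Add(8, Mul(Rational(-1, 2), 1950)) = Add(8, -975) = -967)
Add(Function('U')(1244, P), q) = Add(-967, 4622289) = 4621322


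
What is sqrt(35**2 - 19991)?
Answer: I*sqrt(18766) ≈ 136.99*I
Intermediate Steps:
sqrt(35**2 - 19991) = sqrt(1225 - 19991) = sqrt(-18766) = I*sqrt(18766)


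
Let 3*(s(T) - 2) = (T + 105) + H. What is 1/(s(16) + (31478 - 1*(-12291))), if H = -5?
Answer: 3/131429 ≈ 2.2826e-5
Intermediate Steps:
s(T) = 106/3 + T/3 (s(T) = 2 + ((T + 105) - 5)/3 = 2 + ((105 + T) - 5)/3 = 2 + (100 + T)/3 = 2 + (100/3 + T/3) = 106/3 + T/3)
1/(s(16) + (31478 - 1*(-12291))) = 1/((106/3 + (⅓)*16) + (31478 - 1*(-12291))) = 1/((106/3 + 16/3) + (31478 + 12291)) = 1/(122/3 + 43769) = 1/(131429/3) = 3/131429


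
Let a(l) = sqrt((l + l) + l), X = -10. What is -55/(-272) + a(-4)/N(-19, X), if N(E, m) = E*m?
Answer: 55/272 + I*sqrt(3)/95 ≈ 0.20221 + 0.018232*I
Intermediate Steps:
a(l) = sqrt(3)*sqrt(l) (a(l) = sqrt(2*l + l) = sqrt(3*l) = sqrt(3)*sqrt(l))
-55/(-272) + a(-4)/N(-19, X) = -55/(-272) + (sqrt(3)*sqrt(-4))/((-19*(-10))) = -55*(-1/272) + (sqrt(3)*(2*I))/190 = 55/272 + (2*I*sqrt(3))*(1/190) = 55/272 + I*sqrt(3)/95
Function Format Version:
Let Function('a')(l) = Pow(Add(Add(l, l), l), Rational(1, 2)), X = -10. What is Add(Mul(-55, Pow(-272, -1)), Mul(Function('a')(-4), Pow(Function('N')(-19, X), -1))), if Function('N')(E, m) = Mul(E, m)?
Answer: Add(Rational(55, 272), Mul(Rational(1, 95), I, Pow(3, Rational(1, 2)))) ≈ Add(0.20221, Mul(0.018232, I))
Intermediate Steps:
Function('a')(l) = Mul(Pow(3, Rational(1, 2)), Pow(l, Rational(1, 2))) (Function('a')(l) = Pow(Add(Mul(2, l), l), Rational(1, 2)) = Pow(Mul(3, l), Rational(1, 2)) = Mul(Pow(3, Rational(1, 2)), Pow(l, Rational(1, 2))))
Add(Mul(-55, Pow(-272, -1)), Mul(Function('a')(-4), Pow(Function('N')(-19, X), -1))) = Add(Mul(-55, Pow(-272, -1)), Mul(Mul(Pow(3, Rational(1, 2)), Pow(-4, Rational(1, 2))), Pow(Mul(-19, -10), -1))) = Add(Mul(-55, Rational(-1, 272)), Mul(Mul(Pow(3, Rational(1, 2)), Mul(2, I)), Pow(190, -1))) = Add(Rational(55, 272), Mul(Mul(2, I, Pow(3, Rational(1, 2))), Rational(1, 190))) = Add(Rational(55, 272), Mul(Rational(1, 95), I, Pow(3, Rational(1, 2))))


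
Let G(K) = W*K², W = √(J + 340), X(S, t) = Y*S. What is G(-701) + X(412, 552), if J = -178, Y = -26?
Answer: -10712 + 4422609*√2 ≈ 6.2438e+6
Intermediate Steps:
X(S, t) = -26*S
W = 9*√2 (W = √(-178 + 340) = √162 = 9*√2 ≈ 12.728)
G(K) = 9*√2*K² (G(K) = (9*√2)*K² = 9*√2*K²)
G(-701) + X(412, 552) = 9*√2*(-701)² - 26*412 = 9*√2*491401 - 10712 = 4422609*√2 - 10712 = -10712 + 4422609*√2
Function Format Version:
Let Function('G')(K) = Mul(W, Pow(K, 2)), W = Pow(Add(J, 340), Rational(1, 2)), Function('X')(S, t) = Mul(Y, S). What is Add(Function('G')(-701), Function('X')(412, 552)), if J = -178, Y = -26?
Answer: Add(-10712, Mul(4422609, Pow(2, Rational(1, 2)))) ≈ 6.2438e+6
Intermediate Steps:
Function('X')(S, t) = Mul(-26, S)
W = Mul(9, Pow(2, Rational(1, 2))) (W = Pow(Add(-178, 340), Rational(1, 2)) = Pow(162, Rational(1, 2)) = Mul(9, Pow(2, Rational(1, 2))) ≈ 12.728)
Function('G')(K) = Mul(9, Pow(2, Rational(1, 2)), Pow(K, 2)) (Function('G')(K) = Mul(Mul(9, Pow(2, Rational(1, 2))), Pow(K, 2)) = Mul(9, Pow(2, Rational(1, 2)), Pow(K, 2)))
Add(Function('G')(-701), Function('X')(412, 552)) = Add(Mul(9, Pow(2, Rational(1, 2)), Pow(-701, 2)), Mul(-26, 412)) = Add(Mul(9, Pow(2, Rational(1, 2)), 491401), -10712) = Add(Mul(4422609, Pow(2, Rational(1, 2))), -10712) = Add(-10712, Mul(4422609, Pow(2, Rational(1, 2))))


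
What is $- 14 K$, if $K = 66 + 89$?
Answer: $-2170$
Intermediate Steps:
$K = 155$
$- 14 K = \left(-14\right) 155 = -2170$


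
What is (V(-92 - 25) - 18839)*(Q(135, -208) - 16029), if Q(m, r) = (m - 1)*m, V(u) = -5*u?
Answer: -37621494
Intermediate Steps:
Q(m, r) = m*(-1 + m) (Q(m, r) = (-1 + m)*m = m*(-1 + m))
(V(-92 - 25) - 18839)*(Q(135, -208) - 16029) = (-5*(-92 - 25) - 18839)*(135*(-1 + 135) - 16029) = (-5*(-117) - 18839)*(135*134 - 16029) = (585 - 18839)*(18090 - 16029) = -18254*2061 = -37621494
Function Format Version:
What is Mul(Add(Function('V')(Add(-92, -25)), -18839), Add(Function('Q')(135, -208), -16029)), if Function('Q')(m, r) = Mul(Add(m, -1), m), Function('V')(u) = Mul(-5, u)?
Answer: -37621494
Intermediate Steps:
Function('Q')(m, r) = Mul(m, Add(-1, m)) (Function('Q')(m, r) = Mul(Add(-1, m), m) = Mul(m, Add(-1, m)))
Mul(Add(Function('V')(Add(-92, -25)), -18839), Add(Function('Q')(135, -208), -16029)) = Mul(Add(Mul(-5, Add(-92, -25)), -18839), Add(Mul(135, Add(-1, 135)), -16029)) = Mul(Add(Mul(-5, -117), -18839), Add(Mul(135, 134), -16029)) = Mul(Add(585, -18839), Add(18090, -16029)) = Mul(-18254, 2061) = -37621494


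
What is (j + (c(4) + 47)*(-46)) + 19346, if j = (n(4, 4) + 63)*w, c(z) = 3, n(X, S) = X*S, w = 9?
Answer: 17757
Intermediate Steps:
n(X, S) = S*X
j = 711 (j = (4*4 + 63)*9 = (16 + 63)*9 = 79*9 = 711)
(j + (c(4) + 47)*(-46)) + 19346 = (711 + (3 + 47)*(-46)) + 19346 = (711 + 50*(-46)) + 19346 = (711 - 2300) + 19346 = -1589 + 19346 = 17757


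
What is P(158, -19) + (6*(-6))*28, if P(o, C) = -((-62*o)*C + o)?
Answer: -187290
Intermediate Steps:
P(o, C) = -o + 62*C*o (P(o, C) = -(-62*C*o + o) = -(o - 62*C*o) = -o + 62*C*o)
P(158, -19) + (6*(-6))*28 = 158*(-1 + 62*(-19)) + (6*(-6))*28 = 158*(-1 - 1178) - 36*28 = 158*(-1179) - 1008 = -186282 - 1008 = -187290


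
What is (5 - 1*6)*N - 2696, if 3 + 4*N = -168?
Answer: -10613/4 ≈ -2653.3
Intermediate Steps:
N = -171/4 (N = -3/4 + (1/4)*(-168) = -3/4 - 42 = -171/4 ≈ -42.750)
(5 - 1*6)*N - 2696 = (5 - 1*6)*(-171/4) - 2696 = (5 - 6)*(-171/4) - 2696 = -1*(-171/4) - 2696 = 171/4 - 2696 = -10613/4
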